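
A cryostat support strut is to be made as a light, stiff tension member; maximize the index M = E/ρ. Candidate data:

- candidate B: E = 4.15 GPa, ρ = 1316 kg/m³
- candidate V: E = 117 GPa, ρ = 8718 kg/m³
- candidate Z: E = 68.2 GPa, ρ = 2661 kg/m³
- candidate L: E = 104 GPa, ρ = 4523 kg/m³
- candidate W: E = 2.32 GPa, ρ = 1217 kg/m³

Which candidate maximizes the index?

candidate Z

Per-candidate index values:
  candidate Z: M = 25.6 MN·m/kg
  candidate L: M = 23.0 MN·m/kg
  candidate V: M = 13.4 MN·m/kg
  candidate B: M = 3.15 MN·m/kg
  candidate W: M = 1.91 MN·m/kg
The maximum is for candidate Z.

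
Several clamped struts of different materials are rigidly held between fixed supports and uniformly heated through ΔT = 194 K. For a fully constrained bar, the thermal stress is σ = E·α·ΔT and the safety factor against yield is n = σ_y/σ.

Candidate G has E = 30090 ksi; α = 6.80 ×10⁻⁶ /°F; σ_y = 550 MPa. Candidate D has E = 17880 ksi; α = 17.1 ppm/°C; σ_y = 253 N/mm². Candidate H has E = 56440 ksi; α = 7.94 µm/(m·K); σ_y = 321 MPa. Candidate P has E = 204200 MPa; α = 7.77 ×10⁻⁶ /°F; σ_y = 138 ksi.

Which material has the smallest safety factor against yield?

In consistent units (E in GPa, α in ×10⁻⁶/K, σ_y in MPa):
  candidate G: E = 207.5, α = 12.2, σ_y = 550.0 → σ = 493 MPa, n = 1.12
  candidate D: E = 123.3, α = 17.1, σ_y = 253.0 → σ = 409 MPa, n = 0.619
  candidate H: E = 389.1, α = 7.94, σ_y = 321.0 → σ = 599 MPa, n = 0.536
  candidate P: E = 204.2, α = 14.0, σ_y = 951.5 → σ = 554 MPa, n = 1.72
Smallest n: candidate H with n = 0.536.

candidate H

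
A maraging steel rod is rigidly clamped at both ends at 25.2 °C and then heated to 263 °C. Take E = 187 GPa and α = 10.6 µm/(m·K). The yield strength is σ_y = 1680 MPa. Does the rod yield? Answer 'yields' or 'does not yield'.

does not yield

ΔT = 237.8 K. Constrained thermal stress σ = E·α·ΔT = 187.0×10³ MPa × 10.6×10⁻⁶ × 237.8 = 471 MPa (compressive).
Compare to σ_y = 1680 MPa: σ < σ_y, so it does not yield.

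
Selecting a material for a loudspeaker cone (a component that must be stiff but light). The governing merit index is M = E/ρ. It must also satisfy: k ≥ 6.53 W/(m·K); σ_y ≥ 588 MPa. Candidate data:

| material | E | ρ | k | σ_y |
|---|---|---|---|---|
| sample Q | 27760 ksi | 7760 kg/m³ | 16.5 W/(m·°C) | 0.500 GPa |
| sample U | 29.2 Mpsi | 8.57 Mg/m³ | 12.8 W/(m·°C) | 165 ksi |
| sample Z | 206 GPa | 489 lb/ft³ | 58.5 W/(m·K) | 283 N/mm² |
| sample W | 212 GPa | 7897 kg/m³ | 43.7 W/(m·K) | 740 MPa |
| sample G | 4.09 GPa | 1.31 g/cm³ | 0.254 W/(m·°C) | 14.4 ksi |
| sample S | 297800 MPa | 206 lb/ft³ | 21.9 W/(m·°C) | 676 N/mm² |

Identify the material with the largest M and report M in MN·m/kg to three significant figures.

sample S, M = 90.2 MN·m/kg

Screen on constraints: k ≥ 6.53 W/(m·K); σ_y ≥ 588 MPa. Survivors: sample U, sample W, sample S.
Normalizing units and computing the index:
  sample U: E = 201.3 GPa, ρ = 8570 kg/m³
  sample W: E = 212.0 GPa, ρ = 7897 kg/m³
  sample S: E = 297.8 GPa, ρ = 3300 kg/m³
  sample S: M = 90.2 MN·m/kg
  sample W: M = 26.8 MN·m/kg
  sample U: M = 23.5 MN·m/kg
Sample S ranks first.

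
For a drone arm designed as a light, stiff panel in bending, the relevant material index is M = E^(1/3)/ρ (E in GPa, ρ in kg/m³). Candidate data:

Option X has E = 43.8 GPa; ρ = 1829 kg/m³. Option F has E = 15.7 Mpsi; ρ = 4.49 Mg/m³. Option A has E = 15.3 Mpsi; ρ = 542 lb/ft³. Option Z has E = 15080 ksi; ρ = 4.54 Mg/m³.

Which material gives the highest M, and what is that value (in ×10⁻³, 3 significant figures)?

After converting to SI:
  option X: E = 43.80 GPa, ρ = 1829 kg/m³
  option F: E = 108.2 GPa, ρ = 4490 kg/m³
  option A: E = 105.5 GPa, ρ = 8682 kg/m³
  option Z: E = 104.0 GPa, ρ = 4540 kg/m³
  option X: M = 1.93×10⁻³
  option F: M = 1.06×10⁻³
  option Z: M = 1.04×10⁻³
  option A: M = 0.544×10⁻³
Option X ranks first.

option X, M = 1.93×10⁻³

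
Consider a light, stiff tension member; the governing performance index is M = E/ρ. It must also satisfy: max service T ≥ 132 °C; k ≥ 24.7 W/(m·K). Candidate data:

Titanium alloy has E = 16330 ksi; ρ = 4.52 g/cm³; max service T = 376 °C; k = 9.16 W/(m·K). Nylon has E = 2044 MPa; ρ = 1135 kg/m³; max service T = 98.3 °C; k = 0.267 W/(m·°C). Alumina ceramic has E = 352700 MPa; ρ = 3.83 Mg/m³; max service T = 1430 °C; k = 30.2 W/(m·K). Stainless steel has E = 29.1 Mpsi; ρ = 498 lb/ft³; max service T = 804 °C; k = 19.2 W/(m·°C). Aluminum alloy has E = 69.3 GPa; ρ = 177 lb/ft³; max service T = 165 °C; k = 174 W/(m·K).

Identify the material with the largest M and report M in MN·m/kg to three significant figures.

Screen on constraints: max service T ≥ 132 °C; k ≥ 24.7 W/(m·K). Survivors: alumina ceramic, aluminum alloy.
In SI units:
  alumina ceramic: E = 352.7 GPa, ρ = 3830 kg/m³
  aluminum alloy: E = 69.30 GPa, ρ = 2835 kg/m³
  alumina ceramic: M = 92.1 MN·m/kg
  aluminum alloy: M = 24.4 MN·m/kg
Alumina ceramic has the largest M.

alumina ceramic, M = 92.1 MN·m/kg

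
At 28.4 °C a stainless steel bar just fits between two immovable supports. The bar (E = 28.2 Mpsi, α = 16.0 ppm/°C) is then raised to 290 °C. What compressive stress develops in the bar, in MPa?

E = 28.2 Mpsi = 194.4 GPa.
ΔT = 261.6 K. Constrained thermal stress σ = E·α·ΔT = 194.4×10³ MPa × 16.0×10⁻⁶ × 261.6 = 814 MPa (compressive).

814 MPa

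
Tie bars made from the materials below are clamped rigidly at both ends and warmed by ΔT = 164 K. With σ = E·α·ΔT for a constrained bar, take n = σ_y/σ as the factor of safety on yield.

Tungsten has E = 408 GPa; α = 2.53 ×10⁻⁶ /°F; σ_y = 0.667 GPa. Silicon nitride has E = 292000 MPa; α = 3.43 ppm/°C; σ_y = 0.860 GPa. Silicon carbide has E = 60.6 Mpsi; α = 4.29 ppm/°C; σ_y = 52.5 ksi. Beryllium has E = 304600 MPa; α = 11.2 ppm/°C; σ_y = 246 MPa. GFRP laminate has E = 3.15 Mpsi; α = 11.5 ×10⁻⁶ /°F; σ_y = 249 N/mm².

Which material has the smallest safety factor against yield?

beryllium

Converting E to GPa, α to ×10⁻⁶/K, σ_y to MPa, then σ and n for each:
  tungsten: E = 408.0, α = 4.55, σ_y = 667.0 → σ = 305 MPa, n = 2.19
  silicon nitride: E = 292.0, α = 3.43, σ_y = 860.0 → σ = 164 MPa, n = 5.24
  silicon carbide: E = 417.8, α = 4.29, σ_y = 362.0 → σ = 294 MPa, n = 1.23
  beryllium: E = 304.6, α = 11.2, σ_y = 246.0 → σ = 559 MPa, n = 0.440
  GFRP laminate: E = 21.72, α = 20.7, σ_y = 249.0 → σ = 73.7 MPa, n = 3.38
Smallest n: beryllium with n = 0.440.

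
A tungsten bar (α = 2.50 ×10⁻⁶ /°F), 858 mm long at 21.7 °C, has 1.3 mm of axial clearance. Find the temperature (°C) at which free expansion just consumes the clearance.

358 °C

α = 2.50×10⁻⁶/°F × 9/5 = 4.50×10⁻⁶/K.
α·L₀·ΔT = 1.3 mm ⇒ ΔT = 1.3 / (4.50×10⁻⁶ × 858.0) = 336.7 K.
T = 21.7 + 336.7 = 358.4 °C.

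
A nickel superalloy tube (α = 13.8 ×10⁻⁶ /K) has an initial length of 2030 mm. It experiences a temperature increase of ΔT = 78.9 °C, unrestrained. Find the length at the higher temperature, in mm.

2032.2 mm

ΔL = α·L₀·ΔT = 13.8×10⁻⁶ × 2030 mm × 78.90 K = 2.21 mm.
L = L₀ + ΔL = 2030 + 2.21 = 2032.2 mm.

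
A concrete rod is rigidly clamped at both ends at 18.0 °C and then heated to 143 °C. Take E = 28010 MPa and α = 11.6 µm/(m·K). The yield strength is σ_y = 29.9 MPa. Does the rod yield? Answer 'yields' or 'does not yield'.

yields

E = 28010 MPa = 28.01 GPa.
ΔT = 125.0 K. Constrained thermal stress σ = E·α·ΔT = 28.01×10³ MPa × 11.6×10⁻⁶ × 125.0 = 40.6 MPa (compressive).
Compare to σ_y = 29.9 MPa: σ ≥ σ_y, so it yields.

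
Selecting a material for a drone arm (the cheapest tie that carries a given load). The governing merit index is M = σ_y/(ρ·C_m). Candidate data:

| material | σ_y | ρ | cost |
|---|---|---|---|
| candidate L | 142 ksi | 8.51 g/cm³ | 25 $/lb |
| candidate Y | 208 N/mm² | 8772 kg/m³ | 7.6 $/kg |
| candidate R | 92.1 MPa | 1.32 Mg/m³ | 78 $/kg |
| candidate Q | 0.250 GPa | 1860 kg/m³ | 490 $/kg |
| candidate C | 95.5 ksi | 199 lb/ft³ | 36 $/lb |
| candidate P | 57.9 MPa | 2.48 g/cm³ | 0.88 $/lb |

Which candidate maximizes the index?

Convert each candidate to consistent units, then evaluate M:
  candidate L: σ_y = 979.1 MPa, ρ = 8510 kg/m³, cost = 55.11 $/kg
  candidate Y: σ_y = 208.0 MPa, ρ = 8772 kg/m³, cost = 7.600 $/kg
  candidate R: σ_y = 92.10 MPa, ρ = 1320 kg/m³, cost = 78.00 $/kg
  candidate Q: σ_y = 250.0 MPa, ρ = 1860 kg/m³, cost = 490.0 $/kg
  candidate C: σ_y = 658.4 MPa, ρ = 3188 kg/m³, cost = 79.37 $/kg
  candidate P: σ_y = 57.90 MPa, ρ = 2480 kg/m³, cost = 1.940 $/kg
  candidate P: M = 12.0 kN·m per $
  candidate Y: M = 3.12 kN·m per $
  candidate C: M = 2.60 kN·m per $
  candidate L: M = 2.09 kN·m per $
  candidate R: M = 0.895 kN·m per $
  candidate Q: M = 0.274 kN·m per $
The maximum is for candidate P.

candidate P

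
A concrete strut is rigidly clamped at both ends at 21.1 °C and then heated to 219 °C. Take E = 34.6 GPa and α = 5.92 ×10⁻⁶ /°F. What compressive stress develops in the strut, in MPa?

73.0 MPa

α = 5.92×10⁻⁶/°F × 9/5 = 10.7×10⁻⁶/K.
ΔT = 197.9 K. Constrained thermal stress σ = E·α·ΔT = 34.60×10³ MPa × 10.7×10⁻⁶ × 197.9 = 73.0 MPa (compressive).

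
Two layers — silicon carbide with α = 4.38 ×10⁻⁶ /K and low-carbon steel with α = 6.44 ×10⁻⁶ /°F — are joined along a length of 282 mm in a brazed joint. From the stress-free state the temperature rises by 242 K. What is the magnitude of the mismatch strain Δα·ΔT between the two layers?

1.75×10⁻³

low-carbon steel: α = 6.44×10⁻⁶/°F × 9/5 = 11.6×10⁻⁶/K.
Δα = |4.38 − 11.6|×10⁻⁶/K = 7.21×10⁻⁶/K.
Mismatch strain = Δα·ΔT = 7.21×10⁻⁶ × 242.0 = 1.75×10⁻³.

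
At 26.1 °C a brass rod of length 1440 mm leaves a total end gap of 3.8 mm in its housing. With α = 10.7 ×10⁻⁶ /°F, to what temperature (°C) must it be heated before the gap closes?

163 °C

α = 10.7×10⁻⁶/°F × 9/5 = 19.3×10⁻⁶/K.
α·L₀·ΔT = 3.8 mm ⇒ ΔT = 3.8 / (19.3×10⁻⁶ × 1440.0) = 137.0 K.
T = 26.1 + 137.0 = 163.1 °C.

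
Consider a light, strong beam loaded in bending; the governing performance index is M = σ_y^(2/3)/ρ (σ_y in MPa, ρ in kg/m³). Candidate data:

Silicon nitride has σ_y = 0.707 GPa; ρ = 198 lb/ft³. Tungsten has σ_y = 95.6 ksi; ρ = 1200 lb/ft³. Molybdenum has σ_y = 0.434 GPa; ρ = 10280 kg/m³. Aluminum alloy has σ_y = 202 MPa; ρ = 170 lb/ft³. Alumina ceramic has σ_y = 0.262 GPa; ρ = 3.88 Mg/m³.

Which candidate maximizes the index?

silicon nitride

Putting every candidate on a common basis:
  silicon nitride: σ_y = 707.0 MPa, ρ = 3172 kg/m³
  tungsten: σ_y = 659.1 MPa, ρ = 19220 kg/m³
  molybdenum: σ_y = 434.0 MPa, ρ = 10280 kg/m³
  aluminum alloy: σ_y = 202.0 MPa, ρ = 2723 kg/m³
  alumina ceramic: σ_y = 262.0 MPa, ρ = 3880 kg/m³
  silicon nitride: M = 25.0×10⁻³
  aluminum alloy: M = 12.6×10⁻³
  alumina ceramic: M = 10.6×10⁻³
  molybdenum: M = 5.58×10⁻³
  tungsten: M = 3.94×10⁻³
Silicon nitride has the largest M.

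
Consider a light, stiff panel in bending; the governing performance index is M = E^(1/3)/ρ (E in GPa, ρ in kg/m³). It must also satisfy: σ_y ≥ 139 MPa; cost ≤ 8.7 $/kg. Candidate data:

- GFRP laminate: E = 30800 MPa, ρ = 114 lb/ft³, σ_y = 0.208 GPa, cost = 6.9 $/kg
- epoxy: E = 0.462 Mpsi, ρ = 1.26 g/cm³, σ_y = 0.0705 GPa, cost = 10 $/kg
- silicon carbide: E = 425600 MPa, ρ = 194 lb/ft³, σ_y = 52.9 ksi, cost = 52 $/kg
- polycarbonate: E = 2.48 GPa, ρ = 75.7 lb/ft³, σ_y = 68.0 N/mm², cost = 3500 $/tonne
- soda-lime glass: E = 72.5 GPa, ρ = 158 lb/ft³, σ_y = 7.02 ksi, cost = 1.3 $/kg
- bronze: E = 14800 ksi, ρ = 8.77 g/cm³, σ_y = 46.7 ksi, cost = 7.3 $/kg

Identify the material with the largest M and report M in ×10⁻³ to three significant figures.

GFRP laminate, M = 1.72×10⁻³

Screen on constraints: σ_y ≥ 139 MPa; cost ≤ 8.7 $/kg. Survivors: GFRP laminate, bronze.
Normalizing units and computing the index:
  GFRP laminate: E = 30.80 GPa, ρ = 1826 kg/m³
  bronze: E = 102.0 GPa, ρ = 8770 kg/m³
  GFRP laminate: M = 1.72×10⁻³
  bronze: M = 0.533×10⁻³
GFRP laminate ranks first.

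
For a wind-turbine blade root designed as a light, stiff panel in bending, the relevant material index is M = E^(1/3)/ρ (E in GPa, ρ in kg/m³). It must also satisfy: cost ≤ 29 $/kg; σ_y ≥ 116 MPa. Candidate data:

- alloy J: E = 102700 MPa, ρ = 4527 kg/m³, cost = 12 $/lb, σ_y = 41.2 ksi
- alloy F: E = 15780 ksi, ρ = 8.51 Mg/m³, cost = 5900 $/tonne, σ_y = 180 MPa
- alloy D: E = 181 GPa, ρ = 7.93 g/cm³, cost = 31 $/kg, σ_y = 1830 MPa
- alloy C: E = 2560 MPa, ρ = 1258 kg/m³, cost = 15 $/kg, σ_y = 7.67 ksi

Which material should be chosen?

Screen on constraints: cost ≤ 29 $/kg; σ_y ≥ 116 MPa. Survivors: alloy J, alloy F.
After converting to SI:
  alloy J: E = 102.7 GPa, ρ = 4527 kg/m³
  alloy F: E = 108.8 GPa, ρ = 8510 kg/m³
  alloy J: M = 1.03×10⁻³
  alloy F: M = 0.561×10⁻³
The maximum is for alloy J.

alloy J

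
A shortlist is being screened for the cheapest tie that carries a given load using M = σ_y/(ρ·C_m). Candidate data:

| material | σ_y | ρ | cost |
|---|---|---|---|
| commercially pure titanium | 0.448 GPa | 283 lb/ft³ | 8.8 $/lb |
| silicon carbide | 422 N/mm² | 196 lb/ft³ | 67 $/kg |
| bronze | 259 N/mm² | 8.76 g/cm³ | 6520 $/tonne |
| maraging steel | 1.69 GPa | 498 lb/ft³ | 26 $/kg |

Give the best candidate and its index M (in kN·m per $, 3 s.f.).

maraging steel, M = 8.15 kN·m per $

Putting every candidate on a common basis:
  commercially pure titanium: σ_y = 448.0 MPa, ρ = 4533 kg/m³, cost = 19.40 $/kg
  silicon carbide: σ_y = 422.0 MPa, ρ = 3140 kg/m³, cost = 67.00 $/kg
  bronze: σ_y = 259.0 MPa, ρ = 8760 kg/m³, cost = 6.520 $/kg
  maraging steel: σ_y = 1690 MPa, ρ = 7977 kg/m³, cost = 26.00 $/kg
  maraging steel: M = 8.15 kN·m per $
  commercially pure titanium: M = 5.09 kN·m per $
  bronze: M = 4.53 kN·m per $
  silicon carbide: M = 2.01 kN·m per $
Maraging steel ranks first.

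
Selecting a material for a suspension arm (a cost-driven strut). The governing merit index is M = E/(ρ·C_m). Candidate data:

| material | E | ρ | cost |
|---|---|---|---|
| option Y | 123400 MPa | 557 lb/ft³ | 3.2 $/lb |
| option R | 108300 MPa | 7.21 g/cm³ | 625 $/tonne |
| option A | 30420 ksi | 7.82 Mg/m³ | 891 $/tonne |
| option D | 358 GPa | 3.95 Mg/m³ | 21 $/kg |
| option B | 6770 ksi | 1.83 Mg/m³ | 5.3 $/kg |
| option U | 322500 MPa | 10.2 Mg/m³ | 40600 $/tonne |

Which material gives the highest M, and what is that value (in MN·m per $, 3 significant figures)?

After converting to SI:
  option Y: E = 123.4 GPa, ρ = 8922 kg/m³, cost = 7.055 $/kg
  option R: E = 108.3 GPa, ρ = 7210 kg/m³, cost = 0.6250 $/kg
  option A: E = 209.7 GPa, ρ = 7820 kg/m³, cost = 0.8910 $/kg
  option D: E = 358.0 GPa, ρ = 3950 kg/m³, cost = 21.00 $/kg
  option B: E = 46.68 GPa, ρ = 1830 kg/m³, cost = 5.300 $/kg
  option U: E = 322.5 GPa, ρ = 10200 kg/m³, cost = 40.60 $/kg
  option A: M = 30.1 MN·m per $
  option R: M = 24.0 MN·m per $
  option B: M = 4.81 MN·m per $
  option D: M = 4.32 MN·m per $
  option Y: M = 1.96 MN·m per $
  option U: M = 0.779 MN·m per $
Highest index: option A.

option A, M = 30.1 MN·m per $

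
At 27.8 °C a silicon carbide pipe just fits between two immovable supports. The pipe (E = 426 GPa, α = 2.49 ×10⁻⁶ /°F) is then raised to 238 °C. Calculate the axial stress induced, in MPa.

401 MPa

α = 2.49×10⁻⁶/°F × 9/5 = 4.48×10⁻⁶/K.
ΔT = 210.2 K. Constrained thermal stress σ = E·α·ΔT = 426.0×10³ MPa × 4.48×10⁻⁶ × 210.2 = 401 MPa (compressive).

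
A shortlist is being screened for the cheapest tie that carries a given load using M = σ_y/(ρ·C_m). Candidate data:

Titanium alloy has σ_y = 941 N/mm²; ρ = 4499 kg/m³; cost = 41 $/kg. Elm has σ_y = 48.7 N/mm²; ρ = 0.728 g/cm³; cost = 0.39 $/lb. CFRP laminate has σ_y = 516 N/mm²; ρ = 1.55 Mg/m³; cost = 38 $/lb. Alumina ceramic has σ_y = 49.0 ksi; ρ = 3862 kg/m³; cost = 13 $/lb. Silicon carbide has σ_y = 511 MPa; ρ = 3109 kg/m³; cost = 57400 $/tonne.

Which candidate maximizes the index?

Convert each candidate to consistent units, then evaluate M:
  titanium alloy: σ_y = 941.0 MPa, ρ = 4499 kg/m³, cost = 41.00 $/kg
  elm: σ_y = 48.70 MPa, ρ = 728.0 kg/m³, cost = 0.8598 $/kg
  CFRP laminate: σ_y = 516.0 MPa, ρ = 1550 kg/m³, cost = 83.77 $/kg
  alumina ceramic: σ_y = 337.8 MPa, ρ = 3862 kg/m³, cost = 28.66 $/kg
  silicon carbide: σ_y = 511.0 MPa, ρ = 3109 kg/m³, cost = 57.40 $/kg
  elm: M = 77.8 kN·m per $
  titanium alloy: M = 5.10 kN·m per $
  CFRP laminate: M = 3.97 kN·m per $
  alumina ceramic: M = 3.05 kN·m per $
  silicon carbide: M = 2.86 kN·m per $
Highest index: elm.

elm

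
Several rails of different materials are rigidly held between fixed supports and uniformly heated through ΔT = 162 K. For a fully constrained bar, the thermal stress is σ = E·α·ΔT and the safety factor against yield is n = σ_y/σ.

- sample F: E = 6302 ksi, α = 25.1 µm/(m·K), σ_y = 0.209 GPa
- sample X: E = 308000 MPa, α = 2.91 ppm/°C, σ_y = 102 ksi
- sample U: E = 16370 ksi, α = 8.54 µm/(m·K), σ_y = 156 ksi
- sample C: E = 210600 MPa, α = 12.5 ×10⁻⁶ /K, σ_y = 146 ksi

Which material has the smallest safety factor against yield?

Converting E to GPa, α to ×10⁻⁶/K, σ_y to MPa, then σ and n for each:
  sample F: E = 43.45, α = 25.1, σ_y = 209.0 → σ = 177 MPa, n = 1.18
  sample X: E = 308.0, α = 2.91, σ_y = 703.3 → σ = 145 MPa, n = 4.84
  sample U: E = 112.9, α = 8.54, σ_y = 1076 → σ = 156 MPa, n = 6.89
  sample C: E = 210.6, α = 12.5, σ_y = 1007 → σ = 426 MPa, n = 2.36
Sample F has the lowest safety factor, n = 1.18.

sample F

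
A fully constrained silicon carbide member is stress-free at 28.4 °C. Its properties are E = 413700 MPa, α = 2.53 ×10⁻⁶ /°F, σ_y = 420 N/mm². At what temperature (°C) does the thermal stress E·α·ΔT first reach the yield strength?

251 °C

E = 413700 MPa = 413.7 GPa.
α = 2.53×10⁻⁶/°F × 9/5 = 4.55×10⁻⁶/K.
σ_y = 420 N/mm² = 420.0 MPa.
E·α·ΔT = 420.0 MPa ⇒ ΔT = 420.0 / (413.7×10³ × 4.55×10⁻⁶) = 222.9 K.
T = 28.4 + 222.9 = 251.3 °C.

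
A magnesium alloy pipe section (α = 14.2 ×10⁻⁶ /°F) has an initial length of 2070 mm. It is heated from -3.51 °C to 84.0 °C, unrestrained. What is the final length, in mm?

2074.6 mm

Convert α: 14.2×10⁻⁶/°F × (9/5) = 25.6×10⁻⁶/K.
ΔT = 84.0 − (-3.51) = 87.51 K.
ΔL = α·L₀·ΔT = 25.6×10⁻⁶ × 2070 mm × 87.51 K = 4.63 mm.
L = L₀ + ΔL = 2070 + 4.63 = 2074.6 mm.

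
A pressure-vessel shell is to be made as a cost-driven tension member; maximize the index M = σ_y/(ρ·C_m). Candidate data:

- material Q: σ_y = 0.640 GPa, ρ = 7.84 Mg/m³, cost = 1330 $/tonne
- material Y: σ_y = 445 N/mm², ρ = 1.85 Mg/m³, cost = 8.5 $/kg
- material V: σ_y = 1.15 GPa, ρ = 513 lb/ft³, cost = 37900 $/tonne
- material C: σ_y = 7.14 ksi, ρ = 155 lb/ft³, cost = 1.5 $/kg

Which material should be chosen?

Convert each candidate to consistent units, then evaluate M:
  material Q: σ_y = 640.0 MPa, ρ = 7840 kg/m³, cost = 1.330 $/kg
  material Y: σ_y = 445.0 MPa, ρ = 1850 kg/m³, cost = 8.500 $/kg
  material V: σ_y = 1150 MPa, ρ = 8217 kg/m³, cost = 37.90 $/kg
  material C: σ_y = 49.23 MPa, ρ = 2483 kg/m³, cost = 1.500 $/kg
  material Q: M = 61.4 kN·m per $
  material Y: M = 28.3 kN·m per $
  material C: M = 13.2 kN·m per $
  material V: M = 3.69 kN·m per $
Material Q has the largest M.

material Q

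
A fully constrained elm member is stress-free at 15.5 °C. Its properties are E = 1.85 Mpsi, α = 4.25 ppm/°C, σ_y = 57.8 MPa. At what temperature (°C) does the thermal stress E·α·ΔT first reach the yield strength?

E = 1.85 Mpsi = 12.76 GPa.
E·α·ΔT = 57.80 MPa ⇒ ΔT = 57.80 / (12.76×10³ × 4.25×10⁻⁶) = 1066 K.
T = 15.5 + 1066 = 1082 °C.

1080 °C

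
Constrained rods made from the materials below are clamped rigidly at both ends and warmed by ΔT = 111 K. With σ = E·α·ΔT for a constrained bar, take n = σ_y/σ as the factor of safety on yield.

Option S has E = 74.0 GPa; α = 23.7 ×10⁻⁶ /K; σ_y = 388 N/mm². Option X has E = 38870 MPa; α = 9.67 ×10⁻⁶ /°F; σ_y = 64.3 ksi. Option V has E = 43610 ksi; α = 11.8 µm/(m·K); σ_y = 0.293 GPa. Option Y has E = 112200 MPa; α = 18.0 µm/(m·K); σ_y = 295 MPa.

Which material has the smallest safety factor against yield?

Converting E to GPa, α to ×10⁻⁶/K, σ_y to MPa, then σ and n for each:
  option S: E = 74.00, α = 23.7, σ_y = 388.0 → σ = 195 MPa, n = 1.99
  option X: E = 38.87, α = 17.4, σ_y = 443.3 → σ = 75.1 MPa, n = 5.90
  option V: E = 300.7, α = 11.8, σ_y = 293.0 → σ = 394 MPa, n = 0.744
  option Y: E = 112.2, α = 18.0, σ_y = 295.0 → σ = 224 MPa, n = 1.32
Option V has the lowest safety factor, n = 0.744.

option V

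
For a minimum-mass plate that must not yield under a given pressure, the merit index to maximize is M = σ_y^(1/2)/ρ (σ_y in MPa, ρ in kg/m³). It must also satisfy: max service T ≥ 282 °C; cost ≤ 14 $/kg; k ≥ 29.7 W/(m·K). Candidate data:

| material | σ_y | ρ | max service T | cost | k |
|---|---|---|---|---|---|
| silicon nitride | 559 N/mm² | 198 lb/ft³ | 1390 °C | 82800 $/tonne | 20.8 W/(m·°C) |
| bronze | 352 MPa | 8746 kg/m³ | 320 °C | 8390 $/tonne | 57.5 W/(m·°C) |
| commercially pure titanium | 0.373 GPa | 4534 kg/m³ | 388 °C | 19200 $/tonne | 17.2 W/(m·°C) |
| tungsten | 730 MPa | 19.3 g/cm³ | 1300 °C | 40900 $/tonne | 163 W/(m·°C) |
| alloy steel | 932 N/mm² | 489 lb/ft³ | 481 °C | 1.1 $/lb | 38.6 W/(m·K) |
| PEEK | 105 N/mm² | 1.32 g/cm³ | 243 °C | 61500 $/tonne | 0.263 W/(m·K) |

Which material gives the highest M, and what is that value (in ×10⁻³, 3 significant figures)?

Screen on constraints: max service T ≥ 282 °C; cost ≤ 14 $/kg; k ≥ 29.7 W/(m·K). Survivors: bronze, alloy steel.
In SI units:
  bronze: σ_y = 352.0 MPa, ρ = 8746 kg/m³
  alloy steel: σ_y = 932.0 MPa, ρ = 7833 kg/m³
  alloy steel: M = 3.90×10⁻³
  bronze: M = 2.15×10⁻³
Highest index: alloy steel.

alloy steel, M = 3.90×10⁻³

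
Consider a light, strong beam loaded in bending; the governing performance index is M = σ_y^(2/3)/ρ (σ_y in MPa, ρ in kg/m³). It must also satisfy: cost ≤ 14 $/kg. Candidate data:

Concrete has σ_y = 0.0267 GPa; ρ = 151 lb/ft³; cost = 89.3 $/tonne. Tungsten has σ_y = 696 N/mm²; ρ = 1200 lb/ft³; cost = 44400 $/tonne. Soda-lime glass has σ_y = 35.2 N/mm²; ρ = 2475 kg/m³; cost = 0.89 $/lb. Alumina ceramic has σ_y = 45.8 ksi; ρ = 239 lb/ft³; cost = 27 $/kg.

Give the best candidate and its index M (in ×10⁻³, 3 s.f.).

Screen on constraints: cost ≤ 14 $/kg. Survivors: concrete, soda-lime glass.
After converting to SI:
  concrete: σ_y = 26.70 MPa, ρ = 2419 kg/m³
  soda-lime glass: σ_y = 35.20 MPa, ρ = 2475 kg/m³
  soda-lime glass: M = 4.34×10⁻³
  concrete: M = 3.69×10⁻³
Highest index: soda-lime glass.

soda-lime glass, M = 4.34×10⁻³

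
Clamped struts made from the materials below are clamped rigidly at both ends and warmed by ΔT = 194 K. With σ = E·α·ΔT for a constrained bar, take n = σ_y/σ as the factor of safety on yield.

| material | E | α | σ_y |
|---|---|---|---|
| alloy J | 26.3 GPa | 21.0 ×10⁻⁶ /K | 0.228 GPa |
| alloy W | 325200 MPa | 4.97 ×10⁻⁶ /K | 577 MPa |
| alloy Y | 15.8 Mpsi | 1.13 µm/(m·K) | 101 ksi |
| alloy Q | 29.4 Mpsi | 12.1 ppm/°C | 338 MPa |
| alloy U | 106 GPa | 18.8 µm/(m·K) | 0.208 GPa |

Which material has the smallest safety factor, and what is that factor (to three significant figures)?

alloy U, n = 0.538

In consistent units (E in GPa, α in ×10⁻⁶/K, σ_y in MPa):
  alloy J: E = 26.30, α = 21.0, σ_y = 228.0 → σ = 107 MPa, n = 2.13
  alloy W: E = 325.2, α = 4.97, σ_y = 577.0 → σ = 314 MPa, n = 1.84
  alloy Y: E = 108.9, α = 1.13, σ_y = 696.4 → σ = 23.9 MPa, n = 29.2
  alloy Q: E = 202.7, α = 12.1, σ_y = 338.0 → σ = 476 MPa, n = 0.710
  alloy U: E = 106.0, α = 18.8, σ_y = 208.0 → σ = 387 MPa, n = 0.538
Smallest n: alloy U with n = 0.538.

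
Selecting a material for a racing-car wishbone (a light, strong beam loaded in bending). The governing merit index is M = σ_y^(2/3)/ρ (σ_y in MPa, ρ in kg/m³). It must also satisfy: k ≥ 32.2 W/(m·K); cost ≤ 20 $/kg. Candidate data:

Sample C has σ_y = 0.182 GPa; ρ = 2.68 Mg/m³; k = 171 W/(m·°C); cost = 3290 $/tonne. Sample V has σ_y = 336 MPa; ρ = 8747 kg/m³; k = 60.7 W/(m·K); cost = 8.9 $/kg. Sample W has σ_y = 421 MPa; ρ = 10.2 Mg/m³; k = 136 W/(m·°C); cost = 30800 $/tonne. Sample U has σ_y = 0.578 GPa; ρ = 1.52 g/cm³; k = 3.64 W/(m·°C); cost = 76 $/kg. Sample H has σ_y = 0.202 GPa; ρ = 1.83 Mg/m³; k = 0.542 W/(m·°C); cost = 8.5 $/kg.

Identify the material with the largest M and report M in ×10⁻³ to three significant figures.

sample C, M = 12.0×10⁻³

Screen on constraints: k ≥ 32.2 W/(m·K); cost ≤ 20 $/kg. Survivors: sample C, sample V.
Putting every candidate on a common basis:
  sample C: σ_y = 182.0 MPa, ρ = 2680 kg/m³
  sample V: σ_y = 336.0 MPa, ρ = 8747 kg/m³
  sample C: M = 12.0×10⁻³
  sample V: M = 5.53×10⁻³
Sample C has the largest M.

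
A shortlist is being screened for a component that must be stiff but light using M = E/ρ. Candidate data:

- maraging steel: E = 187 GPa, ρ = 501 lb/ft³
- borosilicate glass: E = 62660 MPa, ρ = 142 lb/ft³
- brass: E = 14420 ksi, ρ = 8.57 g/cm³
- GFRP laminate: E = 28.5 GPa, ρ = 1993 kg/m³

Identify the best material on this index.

borosilicate glass

Normalizing units and computing the index:
  maraging steel: E = 187.0 GPa, ρ = 8025 kg/m³
  borosilicate glass: E = 62.66 GPa, ρ = 2275 kg/m³
  brass: E = 99.42 GPa, ρ = 8570 kg/m³
  GFRP laminate: E = 28.50 GPa, ρ = 1993 kg/m³
  borosilicate glass: M = 27.5 MN·m/kg
  maraging steel: M = 23.3 MN·m/kg
  GFRP laminate: M = 14.3 MN·m/kg
  brass: M = 11.6 MN·m/kg
Borosilicate glass ranks first.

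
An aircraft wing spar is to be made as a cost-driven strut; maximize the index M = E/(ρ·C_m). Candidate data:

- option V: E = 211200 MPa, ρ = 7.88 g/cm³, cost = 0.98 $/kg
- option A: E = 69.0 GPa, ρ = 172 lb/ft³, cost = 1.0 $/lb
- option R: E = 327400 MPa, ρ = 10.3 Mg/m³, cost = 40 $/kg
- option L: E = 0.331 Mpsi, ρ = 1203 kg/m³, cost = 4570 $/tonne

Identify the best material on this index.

Putting every candidate on a common basis:
  option V: E = 211.2 GPa, ρ = 7880 kg/m³, cost = 0.9800 $/kg
  option A: E = 69.00 GPa, ρ = 2755 kg/m³, cost = 2.205 $/kg
  option R: E = 327.4 GPa, ρ = 10300 kg/m³, cost = 40.00 $/kg
  option L: E = 2.282 GPa, ρ = 1203 kg/m³, cost = 4.570 $/kg
  option V: M = 27.3 MN·m per $
  option A: M = 11.4 MN·m per $
  option R: M = 0.795 MN·m per $
  option L: M = 0.415 MN·m per $
The maximum is for option V.

option V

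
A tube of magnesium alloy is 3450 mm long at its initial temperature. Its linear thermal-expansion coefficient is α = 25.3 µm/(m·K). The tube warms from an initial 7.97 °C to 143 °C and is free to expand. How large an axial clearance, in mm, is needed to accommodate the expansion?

11.8 mm

ΔT = 143 − 7.97 = 135.0 K.
ΔL = α·L₀·ΔT = 25.3×10⁻⁶ × 3450 mm × 135.0 K = 11.8 mm.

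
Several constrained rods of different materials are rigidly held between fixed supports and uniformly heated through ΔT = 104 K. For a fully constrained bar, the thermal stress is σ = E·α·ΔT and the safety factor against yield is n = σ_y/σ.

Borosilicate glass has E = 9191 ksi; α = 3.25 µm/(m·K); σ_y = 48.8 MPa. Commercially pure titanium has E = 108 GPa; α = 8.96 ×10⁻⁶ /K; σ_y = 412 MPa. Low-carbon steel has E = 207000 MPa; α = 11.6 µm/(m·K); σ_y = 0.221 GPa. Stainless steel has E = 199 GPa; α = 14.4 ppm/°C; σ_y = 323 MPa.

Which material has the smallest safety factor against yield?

Converting E to GPa, α to ×10⁻⁶/K, σ_y to MPa, then σ and n for each:
  borosilicate glass: E = 63.37, α = 3.25, σ_y = 48.80 → σ = 21.4 MPa, n = 2.28
  commercially pure titanium: E = 108.0, α = 8.96, σ_y = 412.0 → σ = 101 MPa, n = 4.09
  low-carbon steel: E = 207.0, α = 11.6, σ_y = 221.0 → σ = 250 MPa, n = 0.885
  stainless steel: E = 199.0, α = 14.4, σ_y = 323.0 → σ = 298 MPa, n = 1.08
Low-carbon steel has the lowest safety factor, n = 0.885.

low-carbon steel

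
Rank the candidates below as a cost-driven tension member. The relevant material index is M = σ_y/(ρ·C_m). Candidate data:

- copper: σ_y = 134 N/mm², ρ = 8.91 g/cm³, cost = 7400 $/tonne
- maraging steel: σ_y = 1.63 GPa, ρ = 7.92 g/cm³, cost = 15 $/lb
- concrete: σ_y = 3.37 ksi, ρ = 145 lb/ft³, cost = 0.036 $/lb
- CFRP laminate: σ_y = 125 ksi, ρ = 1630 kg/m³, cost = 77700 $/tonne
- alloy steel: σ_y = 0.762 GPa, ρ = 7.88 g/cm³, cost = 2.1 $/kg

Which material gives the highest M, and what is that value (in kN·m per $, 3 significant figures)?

Convert each candidate to consistent units, then evaluate M:
  copper: σ_y = 134.0 MPa, ρ = 8910 kg/m³, cost = 7.400 $/kg
  maraging steel: σ_y = 1630 MPa, ρ = 7920 kg/m³, cost = 33.07 $/kg
  concrete: σ_y = 23.24 MPa, ρ = 2323 kg/m³, cost = 0.07937 $/kg
  CFRP laminate: σ_y = 861.8 MPa, ρ = 1630 kg/m³, cost = 77.70 $/kg
  alloy steel: σ_y = 762.0 MPa, ρ = 7880 kg/m³, cost = 2.100 $/kg
  concrete: M = 126 kN·m per $
  alloy steel: M = 46.0 kN·m per $
  CFRP laminate: M = 6.80 kN·m per $
  maraging steel: M = 6.22 kN·m per $
  copper: M = 2.03 kN·m per $
Concrete has the largest M.

concrete, M = 126 kN·m per $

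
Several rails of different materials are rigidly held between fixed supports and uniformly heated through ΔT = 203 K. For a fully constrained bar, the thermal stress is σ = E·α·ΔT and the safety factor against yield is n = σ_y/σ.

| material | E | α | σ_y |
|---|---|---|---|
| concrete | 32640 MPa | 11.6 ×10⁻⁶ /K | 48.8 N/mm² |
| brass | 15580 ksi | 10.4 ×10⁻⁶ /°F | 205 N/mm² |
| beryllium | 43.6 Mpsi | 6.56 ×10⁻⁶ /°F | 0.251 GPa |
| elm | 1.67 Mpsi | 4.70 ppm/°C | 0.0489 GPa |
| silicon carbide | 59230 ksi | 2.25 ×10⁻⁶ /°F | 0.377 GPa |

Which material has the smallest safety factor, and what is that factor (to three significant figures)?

beryllium, n = 0.348

In consistent units (E in GPa, α in ×10⁻⁶/K, σ_y in MPa):
  concrete: E = 32.64, α = 11.6, σ_y = 48.80 → σ = 76.9 MPa, n = 0.635
  brass: E = 107.4, α = 18.7, σ_y = 205.0 → σ = 408 MPa, n = 0.502
  beryllium: E = 300.6, α = 11.8, σ_y = 251.0 → σ = 721 MPa, n = 0.348
  elm: E = 11.51, α = 4.70, σ_y = 48.90 → σ = 11.0 MPa, n = 4.45
  silicon carbide: E = 408.4, α = 4.05, σ_y = 377.0 → σ = 336 MPa, n = 1.12
The minimum is beryllium at n = 0.348.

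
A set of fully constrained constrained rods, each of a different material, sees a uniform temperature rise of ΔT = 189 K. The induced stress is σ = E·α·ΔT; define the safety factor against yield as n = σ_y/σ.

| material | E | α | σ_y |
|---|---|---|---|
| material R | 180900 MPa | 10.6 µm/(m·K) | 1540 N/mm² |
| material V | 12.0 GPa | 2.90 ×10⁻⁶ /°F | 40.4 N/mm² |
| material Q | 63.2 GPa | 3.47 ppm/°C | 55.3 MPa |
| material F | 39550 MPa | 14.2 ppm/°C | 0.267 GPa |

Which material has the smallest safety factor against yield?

With everything in SI (GPa, ×10⁻⁶/K, MPa):
  material R: E = 180.9, α = 10.6, σ_y = 1540 → σ = 362 MPa, n = 4.25
  material V: E = 12.00, α = 5.22, σ_y = 40.40 → σ = 11.8 MPa, n = 3.41
  material Q: E = 63.20, α = 3.47, σ_y = 55.30 → σ = 41.4 MPa, n = 1.33
  material F: E = 39.55, α = 14.2, σ_y = 267.0 → σ = 106 MPa, n = 2.52
The minimum is material Q at n = 1.33.

material Q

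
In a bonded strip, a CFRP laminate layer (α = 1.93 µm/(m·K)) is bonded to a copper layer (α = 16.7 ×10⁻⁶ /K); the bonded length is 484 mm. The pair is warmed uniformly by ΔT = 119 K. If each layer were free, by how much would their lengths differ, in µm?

851 µm

Δα = |1.93 − 16.7|×10⁻⁶/K = 14.8×10⁻⁶/K.
ΔL_mismatch = Δα·L·ΔT = 14.8×10⁻⁶ × 484.0 mm × 119.0 K = 851 µm.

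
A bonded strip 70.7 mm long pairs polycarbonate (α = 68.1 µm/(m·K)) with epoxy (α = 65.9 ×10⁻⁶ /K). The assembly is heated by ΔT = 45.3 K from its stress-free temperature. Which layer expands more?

α(polycarbonate) = 68.1×10⁻⁶/K vs α(epoxy) = 65.9×10⁻⁶/K.
Higher α expands more for the same ΔT: polycarbonate.

polycarbonate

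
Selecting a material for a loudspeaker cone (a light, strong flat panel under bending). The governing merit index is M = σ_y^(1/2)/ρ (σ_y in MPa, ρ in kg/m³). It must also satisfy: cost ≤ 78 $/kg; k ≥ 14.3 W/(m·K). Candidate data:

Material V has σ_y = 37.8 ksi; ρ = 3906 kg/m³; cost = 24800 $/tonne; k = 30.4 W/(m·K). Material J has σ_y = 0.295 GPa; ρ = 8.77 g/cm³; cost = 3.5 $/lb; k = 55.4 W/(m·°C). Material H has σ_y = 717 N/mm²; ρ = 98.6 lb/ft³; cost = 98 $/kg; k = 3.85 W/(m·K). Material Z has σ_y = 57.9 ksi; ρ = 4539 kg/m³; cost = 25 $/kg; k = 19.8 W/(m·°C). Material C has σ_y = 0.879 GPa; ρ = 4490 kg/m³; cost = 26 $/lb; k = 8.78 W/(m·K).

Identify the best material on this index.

material Z

Screen on constraints: cost ≤ 78 $/kg; k ≥ 14.3 W/(m·K). Survivors: material V, material J, material Z.
Normalizing units and computing the index:
  material V: σ_y = 260.6 MPa, ρ = 3906 kg/m³
  material J: σ_y = 295.0 MPa, ρ = 8770 kg/m³
  material Z: σ_y = 399.2 MPa, ρ = 4539 kg/m³
  material Z: M = 4.40×10⁻³
  material V: M = 4.13×10⁻³
  material J: M = 1.96×10⁻³
The maximum is for material Z.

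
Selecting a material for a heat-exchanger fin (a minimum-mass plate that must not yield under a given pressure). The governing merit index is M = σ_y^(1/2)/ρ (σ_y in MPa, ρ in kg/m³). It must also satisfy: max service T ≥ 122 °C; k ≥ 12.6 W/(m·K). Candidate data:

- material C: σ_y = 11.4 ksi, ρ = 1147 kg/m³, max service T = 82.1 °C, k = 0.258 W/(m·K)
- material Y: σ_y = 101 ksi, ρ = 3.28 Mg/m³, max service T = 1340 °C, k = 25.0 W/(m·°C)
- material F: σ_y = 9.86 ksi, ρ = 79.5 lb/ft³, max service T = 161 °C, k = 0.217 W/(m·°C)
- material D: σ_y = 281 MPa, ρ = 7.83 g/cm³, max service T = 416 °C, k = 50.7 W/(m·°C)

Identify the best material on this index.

material Y

Screen on constraints: max service T ≥ 122 °C; k ≥ 12.6 W/(m·K). Survivors: material Y, material D.
Putting every candidate on a common basis:
  material Y: σ_y = 696.4 MPa, ρ = 3280 kg/m³
  material D: σ_y = 281.0 MPa, ρ = 7830 kg/m³
  material Y: M = 8.05×10⁻³
  material D: M = 2.14×10⁻³
Material Y ranks first.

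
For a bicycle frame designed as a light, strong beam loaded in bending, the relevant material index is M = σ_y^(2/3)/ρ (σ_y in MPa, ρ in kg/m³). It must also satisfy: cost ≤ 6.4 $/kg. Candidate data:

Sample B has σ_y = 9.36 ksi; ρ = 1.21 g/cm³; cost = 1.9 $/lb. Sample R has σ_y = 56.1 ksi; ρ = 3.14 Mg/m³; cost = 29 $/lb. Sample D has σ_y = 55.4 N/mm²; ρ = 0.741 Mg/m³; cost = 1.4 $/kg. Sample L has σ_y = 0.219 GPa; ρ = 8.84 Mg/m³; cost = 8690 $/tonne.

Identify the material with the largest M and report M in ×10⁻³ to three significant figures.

Screen on constraints: cost ≤ 6.4 $/kg. Survivors: sample B, sample D.
Putting every candidate on a common basis:
  sample B: σ_y = 64.53 MPa, ρ = 1210 kg/m³
  sample D: σ_y = 55.40 MPa, ρ = 741.0 kg/m³
  sample D: M = 19.6×10⁻³
  sample B: M = 13.3×10⁻³
Highest index: sample D.

sample D, M = 19.6×10⁻³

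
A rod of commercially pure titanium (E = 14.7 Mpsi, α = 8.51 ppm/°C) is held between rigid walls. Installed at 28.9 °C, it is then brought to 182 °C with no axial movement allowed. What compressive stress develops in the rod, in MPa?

132 MPa

E = 14.7 Mpsi = 101.4 GPa.
ΔT = 153.1 K. Constrained thermal stress σ = E·α·ΔT = 101.4×10³ MPa × 8.51×10⁻⁶ × 153.1 = 132 MPa (compressive).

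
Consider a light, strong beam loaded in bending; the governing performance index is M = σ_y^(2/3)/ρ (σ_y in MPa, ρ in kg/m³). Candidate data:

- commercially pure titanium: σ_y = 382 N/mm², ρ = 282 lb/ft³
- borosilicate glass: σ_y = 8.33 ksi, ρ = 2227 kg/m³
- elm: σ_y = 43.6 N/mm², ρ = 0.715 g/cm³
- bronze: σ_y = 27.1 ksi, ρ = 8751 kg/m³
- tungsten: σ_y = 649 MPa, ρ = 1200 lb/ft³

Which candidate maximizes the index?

Putting every candidate on a common basis:
  commercially pure titanium: σ_y = 382.0 MPa, ρ = 4517 kg/m³
  borosilicate glass: σ_y = 57.43 MPa, ρ = 2227 kg/m³
  elm: σ_y = 43.60 MPa, ρ = 715.0 kg/m³
  bronze: σ_y = 186.8 MPa, ρ = 8751 kg/m³
  tungsten: σ_y = 649.0 MPa, ρ = 19220 kg/m³
  elm: M = 17.3×10⁻³
  commercially pure titanium: M = 11.7×10⁻³
  borosilicate glass: M = 6.68×10⁻³
  tungsten: M = 3.90×10⁻³
  bronze: M = 3.73×10⁻³
Elm ranks first.

elm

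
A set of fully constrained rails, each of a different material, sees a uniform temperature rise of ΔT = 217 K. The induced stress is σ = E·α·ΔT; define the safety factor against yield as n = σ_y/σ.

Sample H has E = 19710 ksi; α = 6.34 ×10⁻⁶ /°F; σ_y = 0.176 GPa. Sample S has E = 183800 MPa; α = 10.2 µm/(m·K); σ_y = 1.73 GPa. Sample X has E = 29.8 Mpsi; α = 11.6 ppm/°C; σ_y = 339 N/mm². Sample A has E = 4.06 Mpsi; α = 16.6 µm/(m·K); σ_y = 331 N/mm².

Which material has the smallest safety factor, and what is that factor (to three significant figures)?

sample H, n = 0.523

With everything in SI (GPa, ×10⁻⁶/K, MPa):
  sample H: E = 135.9, α = 11.4, σ_y = 176.0 → σ = 337 MPa, n = 0.523
  sample S: E = 183.8, α = 10.2, σ_y = 1730 → σ = 407 MPa, n = 4.25
  sample X: E = 205.5, α = 11.6, σ_y = 339.0 → σ = 517 MPa, n = 0.655
  sample A: E = 27.99, α = 16.6, σ_y = 331.0 → σ = 101 MPa, n = 3.28
Smallest n: sample H with n = 0.523.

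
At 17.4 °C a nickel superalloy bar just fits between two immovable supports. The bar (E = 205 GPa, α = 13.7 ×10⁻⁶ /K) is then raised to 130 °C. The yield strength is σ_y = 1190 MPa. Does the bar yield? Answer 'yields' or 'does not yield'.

does not yield

ΔT = 112.6 K. Constrained thermal stress σ = E·α·ΔT = 205.0×10³ MPa × 13.7×10⁻⁶ × 112.6 = 316 MPa (compressive).
Compare to σ_y = 1190 MPa: σ < σ_y, so it does not yield.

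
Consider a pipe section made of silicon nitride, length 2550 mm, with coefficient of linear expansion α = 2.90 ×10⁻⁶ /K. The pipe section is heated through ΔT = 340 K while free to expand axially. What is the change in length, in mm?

ΔL = α·L₀·ΔT = 2.90×10⁻⁶ × 2550 mm × 340.0 K = 2.51 mm.

2.51 mm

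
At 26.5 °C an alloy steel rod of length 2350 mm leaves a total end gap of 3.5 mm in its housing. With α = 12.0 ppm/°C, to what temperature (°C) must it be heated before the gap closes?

151 °C

α·L₀·ΔT = 3.5 mm ⇒ ΔT = 3.5 / (12.0×10⁻⁶ × 2350.0) = 124.1 K.
T = 26.5 + 124.1 = 150.6 °C.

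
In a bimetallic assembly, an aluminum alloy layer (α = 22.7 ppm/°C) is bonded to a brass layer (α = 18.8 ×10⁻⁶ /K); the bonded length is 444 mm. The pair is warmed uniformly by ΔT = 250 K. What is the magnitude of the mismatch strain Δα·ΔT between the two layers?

9.75×10⁻⁴

Δα = |22.7 − 18.8|×10⁻⁶/K = 3.90×10⁻⁶/K.
Mismatch strain = Δα·ΔT = 3.90×10⁻⁶ × 250.0 = 9.75×10⁻⁴.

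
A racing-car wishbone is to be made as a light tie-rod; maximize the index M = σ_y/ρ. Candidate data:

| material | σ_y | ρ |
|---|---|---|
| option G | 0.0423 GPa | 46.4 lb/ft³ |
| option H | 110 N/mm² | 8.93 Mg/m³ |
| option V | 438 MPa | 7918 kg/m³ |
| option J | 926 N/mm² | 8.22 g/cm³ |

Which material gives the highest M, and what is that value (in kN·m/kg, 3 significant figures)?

Convert each candidate to consistent units, then evaluate M:
  option G: σ_y = 42.30 MPa, ρ = 743.3 kg/m³
  option H: σ_y = 110.0 MPa, ρ = 8930 kg/m³
  option V: σ_y = 438.0 MPa, ρ = 7918 kg/m³
  option J: σ_y = 926.0 MPa, ρ = 8220 kg/m³
  option J: M = 113 kN·m/kg
  option G: M = 56.9 kN·m/kg
  option V: M = 55.3 kN·m/kg
  option H: M = 12.3 kN·m/kg
Option J ranks first.

option J, M = 113 kN·m/kg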